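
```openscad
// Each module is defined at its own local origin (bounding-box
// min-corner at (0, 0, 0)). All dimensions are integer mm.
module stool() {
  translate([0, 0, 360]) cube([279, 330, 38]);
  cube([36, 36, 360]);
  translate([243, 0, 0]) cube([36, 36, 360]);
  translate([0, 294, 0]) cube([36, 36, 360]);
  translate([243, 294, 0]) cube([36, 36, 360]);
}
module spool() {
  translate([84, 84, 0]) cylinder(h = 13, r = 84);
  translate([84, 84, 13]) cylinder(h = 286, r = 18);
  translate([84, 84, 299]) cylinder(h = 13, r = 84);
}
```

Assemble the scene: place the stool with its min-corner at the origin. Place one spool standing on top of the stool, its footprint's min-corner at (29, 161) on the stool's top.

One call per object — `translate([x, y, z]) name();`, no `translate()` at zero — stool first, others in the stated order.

stool();
translate([29, 161, 398]) spool();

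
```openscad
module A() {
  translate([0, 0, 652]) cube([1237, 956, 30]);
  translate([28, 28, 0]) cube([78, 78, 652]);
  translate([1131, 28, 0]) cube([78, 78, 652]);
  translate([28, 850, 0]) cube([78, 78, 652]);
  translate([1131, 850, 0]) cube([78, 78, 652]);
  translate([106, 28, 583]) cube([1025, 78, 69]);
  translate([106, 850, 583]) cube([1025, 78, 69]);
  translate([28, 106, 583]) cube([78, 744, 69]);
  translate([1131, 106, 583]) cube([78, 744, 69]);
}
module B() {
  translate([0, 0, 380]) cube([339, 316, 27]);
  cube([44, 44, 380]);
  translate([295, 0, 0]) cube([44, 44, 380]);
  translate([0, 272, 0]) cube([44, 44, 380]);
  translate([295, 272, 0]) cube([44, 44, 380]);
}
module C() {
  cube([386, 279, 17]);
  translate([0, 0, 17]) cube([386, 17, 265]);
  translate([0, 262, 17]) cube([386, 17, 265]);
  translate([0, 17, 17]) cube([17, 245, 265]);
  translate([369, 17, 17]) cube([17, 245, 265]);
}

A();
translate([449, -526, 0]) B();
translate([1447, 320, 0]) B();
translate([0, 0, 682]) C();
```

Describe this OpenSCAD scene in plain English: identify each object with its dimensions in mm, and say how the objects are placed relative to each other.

A is a table: top 1237 mm (x) × 956 mm (y), 30 mm thick, upper face at z = 682 mm, on four 78×78 mm square legs, each inset 28 mm from the nearest pair of top edges, running from z = 0 to the bottom of the top. Four apron rails, 78 mm thick and 69 mm tall, run between adjacent legs with their top edges flush with the underside of the top and their outer faces flush with the legs' outer faces.

B is a four-legged stool. The seat is 339×316 mm, 27 mm thick, top at z = 407 mm. It stands on four square legs, each 44×44 mm in cross-section, from z = 0 to the seat underside, each flush with a corner of the seat.

C is an open storage box with external size 386×279×282 mm and wall thickness 17 mm (the base is also 17 mm thick). The base covers the whole footprint; the four walls stand on the base, with the y-facing walls full-width and the x-facing walls fitting between their inner faces.

Two stools sit around the table at the −y, +x sides. The open box is on top of the table.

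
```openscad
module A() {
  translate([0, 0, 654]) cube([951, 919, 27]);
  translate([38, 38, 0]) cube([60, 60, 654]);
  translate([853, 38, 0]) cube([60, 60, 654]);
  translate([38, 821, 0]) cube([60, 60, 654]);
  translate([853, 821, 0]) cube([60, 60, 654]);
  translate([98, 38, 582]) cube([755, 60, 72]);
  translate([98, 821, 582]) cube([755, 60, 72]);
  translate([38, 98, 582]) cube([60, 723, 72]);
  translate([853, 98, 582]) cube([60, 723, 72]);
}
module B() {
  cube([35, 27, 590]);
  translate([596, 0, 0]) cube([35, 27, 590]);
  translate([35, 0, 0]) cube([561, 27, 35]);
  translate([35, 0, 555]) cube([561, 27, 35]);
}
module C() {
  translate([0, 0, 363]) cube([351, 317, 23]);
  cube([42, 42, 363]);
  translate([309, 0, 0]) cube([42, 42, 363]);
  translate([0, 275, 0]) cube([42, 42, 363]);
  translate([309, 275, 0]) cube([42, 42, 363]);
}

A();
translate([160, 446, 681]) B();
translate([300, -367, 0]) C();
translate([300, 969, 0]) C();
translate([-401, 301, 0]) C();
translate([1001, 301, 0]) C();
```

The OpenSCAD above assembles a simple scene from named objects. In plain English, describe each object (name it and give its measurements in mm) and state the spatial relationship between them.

A is a table: top 951 mm (x) × 919 mm (y), 27 mm thick, upper face at z = 681 mm, on four 60×60 mm square legs, each inset 38 mm from the nearest pair of top edges, running from z = 0 to the bottom of the top. Four apron rails, 60 mm thick and 72 mm tall, run between adjacent legs with their top edges flush with the underside of the top and their outer faces flush with the legs' outer faces.

B is a rectangular picture frame lying in the x–z plane (depth along y). The opening is 561 mm wide (x) by 520 mm tall (z), surrounded by a border 35 mm wide on all four sides. The frame is 27 mm deep and is made of two full-height vertical stiles with two horizontal rails fitted between them.

C is a four-legged stool. The seat is 351×317 mm, 23 mm thick, top at z = 386 mm. It stands on four square legs, each 42×42 mm in cross-section, from z = 0 to the seat underside, each flush with a corner of the seat.

The picture frame is on top of the table, centred. Four stools sit around the table at the −y, +y, −x, +x sides.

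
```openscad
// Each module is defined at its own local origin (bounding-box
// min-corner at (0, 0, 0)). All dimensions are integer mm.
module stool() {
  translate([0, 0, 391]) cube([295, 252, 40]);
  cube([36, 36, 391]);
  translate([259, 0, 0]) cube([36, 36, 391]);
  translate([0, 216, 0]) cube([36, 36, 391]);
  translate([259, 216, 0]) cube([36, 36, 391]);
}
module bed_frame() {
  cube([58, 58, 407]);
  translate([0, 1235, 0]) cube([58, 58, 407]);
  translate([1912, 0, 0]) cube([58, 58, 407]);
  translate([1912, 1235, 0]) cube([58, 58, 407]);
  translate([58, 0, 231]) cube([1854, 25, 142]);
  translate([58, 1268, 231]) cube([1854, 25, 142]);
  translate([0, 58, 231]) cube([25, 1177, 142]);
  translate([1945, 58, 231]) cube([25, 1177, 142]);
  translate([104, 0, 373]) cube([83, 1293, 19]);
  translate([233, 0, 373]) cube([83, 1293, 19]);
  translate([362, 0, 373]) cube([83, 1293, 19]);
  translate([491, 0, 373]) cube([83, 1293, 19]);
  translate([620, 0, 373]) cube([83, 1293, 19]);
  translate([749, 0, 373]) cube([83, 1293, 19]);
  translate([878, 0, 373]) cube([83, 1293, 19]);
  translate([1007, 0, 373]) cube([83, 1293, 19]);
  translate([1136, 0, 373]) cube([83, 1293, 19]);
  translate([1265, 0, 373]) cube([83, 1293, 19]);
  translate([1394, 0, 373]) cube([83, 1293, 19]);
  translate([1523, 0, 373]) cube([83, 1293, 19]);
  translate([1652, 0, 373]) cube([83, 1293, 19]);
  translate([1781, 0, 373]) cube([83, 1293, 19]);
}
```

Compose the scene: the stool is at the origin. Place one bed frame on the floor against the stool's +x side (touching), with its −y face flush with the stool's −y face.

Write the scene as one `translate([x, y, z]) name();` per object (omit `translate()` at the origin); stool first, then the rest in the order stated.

stool();
translate([295, 0, 0]) bed_frame();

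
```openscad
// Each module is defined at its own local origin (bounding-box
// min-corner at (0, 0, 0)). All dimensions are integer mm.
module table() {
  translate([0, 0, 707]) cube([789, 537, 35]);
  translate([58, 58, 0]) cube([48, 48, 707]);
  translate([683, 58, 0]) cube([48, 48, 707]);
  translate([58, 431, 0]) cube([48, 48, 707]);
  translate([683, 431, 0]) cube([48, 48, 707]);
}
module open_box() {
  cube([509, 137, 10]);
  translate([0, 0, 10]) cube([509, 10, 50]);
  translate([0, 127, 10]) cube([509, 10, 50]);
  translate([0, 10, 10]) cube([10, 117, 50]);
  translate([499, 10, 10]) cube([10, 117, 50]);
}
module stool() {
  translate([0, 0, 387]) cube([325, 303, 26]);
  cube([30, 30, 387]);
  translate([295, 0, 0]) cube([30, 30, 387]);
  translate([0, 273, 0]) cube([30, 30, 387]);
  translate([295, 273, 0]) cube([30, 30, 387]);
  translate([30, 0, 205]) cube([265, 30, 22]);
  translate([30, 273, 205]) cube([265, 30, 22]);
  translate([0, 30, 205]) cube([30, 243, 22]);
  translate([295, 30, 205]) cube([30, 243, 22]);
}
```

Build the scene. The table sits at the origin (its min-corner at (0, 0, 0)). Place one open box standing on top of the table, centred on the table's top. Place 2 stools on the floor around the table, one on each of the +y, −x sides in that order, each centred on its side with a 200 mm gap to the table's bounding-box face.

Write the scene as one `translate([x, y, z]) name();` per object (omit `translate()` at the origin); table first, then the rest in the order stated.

table();
translate([140, 200, 742]) open_box();
translate([232, 737, 0]) stool();
translate([-525, 117, 0]) stool();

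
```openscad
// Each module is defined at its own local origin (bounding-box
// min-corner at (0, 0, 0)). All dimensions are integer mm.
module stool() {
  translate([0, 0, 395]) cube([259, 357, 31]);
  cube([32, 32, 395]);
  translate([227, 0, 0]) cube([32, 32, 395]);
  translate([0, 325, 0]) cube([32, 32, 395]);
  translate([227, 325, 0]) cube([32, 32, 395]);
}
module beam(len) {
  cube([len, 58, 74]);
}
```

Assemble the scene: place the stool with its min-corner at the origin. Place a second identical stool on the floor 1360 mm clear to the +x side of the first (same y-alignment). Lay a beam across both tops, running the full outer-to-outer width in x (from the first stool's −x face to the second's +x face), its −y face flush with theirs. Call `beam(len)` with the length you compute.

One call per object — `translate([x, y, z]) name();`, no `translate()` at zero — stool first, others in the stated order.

stool();
translate([1619, 0, 0]) stool();
translate([0, 0, 426]) beam(1878);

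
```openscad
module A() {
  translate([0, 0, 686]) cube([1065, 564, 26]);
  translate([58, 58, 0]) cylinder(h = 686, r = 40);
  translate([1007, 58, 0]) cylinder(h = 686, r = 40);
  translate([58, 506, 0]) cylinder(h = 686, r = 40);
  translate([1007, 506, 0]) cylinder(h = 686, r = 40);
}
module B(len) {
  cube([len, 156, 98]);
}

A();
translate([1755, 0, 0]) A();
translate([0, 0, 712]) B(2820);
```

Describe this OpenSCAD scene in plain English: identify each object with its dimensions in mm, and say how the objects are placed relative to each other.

A is a table: top 1065 mm (x) × 564 mm (y), 26 mm thick, upper face at z = 712 mm, on four round legs of 80 mm diameter, each leg's bounding box inset 18 mm from the nearest pair of top edges, running from z = 0 to the bottom of the top.

B is a rectangular beam 2820 mm long (x), 156 mm deep (y), 98 mm thick (z).

The beam spans the tops of two tables placed 690 mm apart, resting at z = 712 mm.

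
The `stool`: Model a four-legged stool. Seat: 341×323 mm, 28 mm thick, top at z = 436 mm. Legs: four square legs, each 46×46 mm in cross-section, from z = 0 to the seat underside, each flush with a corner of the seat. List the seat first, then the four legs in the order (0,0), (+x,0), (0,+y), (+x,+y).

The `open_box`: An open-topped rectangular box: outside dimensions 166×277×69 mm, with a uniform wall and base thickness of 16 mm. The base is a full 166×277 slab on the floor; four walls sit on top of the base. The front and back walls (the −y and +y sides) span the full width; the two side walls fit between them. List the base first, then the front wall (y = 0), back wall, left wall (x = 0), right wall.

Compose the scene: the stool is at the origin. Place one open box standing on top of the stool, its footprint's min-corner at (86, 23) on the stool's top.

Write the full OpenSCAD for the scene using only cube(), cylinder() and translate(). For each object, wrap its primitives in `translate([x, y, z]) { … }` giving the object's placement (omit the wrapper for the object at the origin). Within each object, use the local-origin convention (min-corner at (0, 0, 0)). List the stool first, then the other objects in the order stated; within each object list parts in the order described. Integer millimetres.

translate([0, 0, 408]) cube([341, 323, 28]);
cube([46, 46, 408]);
translate([295, 0, 0]) cube([46, 46, 408]);
translate([0, 277, 0]) cube([46, 46, 408]);
translate([295, 277, 0]) cube([46, 46, 408]);
translate([86, 23, 436]) {
  cube([166, 277, 16]);
  translate([0, 0, 16]) cube([166, 16, 53]);
  translate([0, 261, 16]) cube([166, 16, 53]);
  translate([0, 16, 16]) cube([16, 245, 53]);
  translate([150, 16, 16]) cube([16, 245, 53]);
}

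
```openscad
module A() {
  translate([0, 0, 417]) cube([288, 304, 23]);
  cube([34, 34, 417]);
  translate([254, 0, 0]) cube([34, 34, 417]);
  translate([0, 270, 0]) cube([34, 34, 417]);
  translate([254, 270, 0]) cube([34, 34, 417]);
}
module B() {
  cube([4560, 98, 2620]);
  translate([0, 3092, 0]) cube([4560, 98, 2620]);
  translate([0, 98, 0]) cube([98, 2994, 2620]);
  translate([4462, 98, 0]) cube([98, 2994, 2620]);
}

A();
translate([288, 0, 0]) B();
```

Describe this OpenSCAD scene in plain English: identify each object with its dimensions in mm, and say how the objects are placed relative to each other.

A is a simple wooden stool: a rectangular seat 288 mm (x) by 304 mm (y), 23 mm thick, top face at z = 440 mm, on four square legs, each 34×34 mm in cross-section. The legs rest on z = 0, each flush with a corner of the seat.

B is the wall frame of a small rectangular building: four walls, each 2620 mm tall and 98 mm thick, enclosing a footprint 4560 mm (x) by 3190 mm (y) outside-to-outside, with no floor or roof. The front and back walls (the −y and +y sides) span the full width; the two side walls fit between them.

The house frame is against the stool's +x side, with their −y faces flush.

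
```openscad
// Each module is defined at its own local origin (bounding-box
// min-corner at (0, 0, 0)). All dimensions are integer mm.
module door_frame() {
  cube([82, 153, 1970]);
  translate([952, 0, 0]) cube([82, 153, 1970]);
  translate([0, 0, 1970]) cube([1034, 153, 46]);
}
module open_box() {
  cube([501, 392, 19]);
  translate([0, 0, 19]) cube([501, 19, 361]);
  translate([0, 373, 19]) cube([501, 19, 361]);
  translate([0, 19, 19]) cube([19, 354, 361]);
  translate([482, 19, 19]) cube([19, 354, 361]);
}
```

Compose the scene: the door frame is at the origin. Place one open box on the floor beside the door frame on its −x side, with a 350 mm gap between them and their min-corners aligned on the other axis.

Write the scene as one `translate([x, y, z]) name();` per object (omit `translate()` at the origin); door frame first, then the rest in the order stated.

door_frame();
translate([-851, 0, 0]) open_box();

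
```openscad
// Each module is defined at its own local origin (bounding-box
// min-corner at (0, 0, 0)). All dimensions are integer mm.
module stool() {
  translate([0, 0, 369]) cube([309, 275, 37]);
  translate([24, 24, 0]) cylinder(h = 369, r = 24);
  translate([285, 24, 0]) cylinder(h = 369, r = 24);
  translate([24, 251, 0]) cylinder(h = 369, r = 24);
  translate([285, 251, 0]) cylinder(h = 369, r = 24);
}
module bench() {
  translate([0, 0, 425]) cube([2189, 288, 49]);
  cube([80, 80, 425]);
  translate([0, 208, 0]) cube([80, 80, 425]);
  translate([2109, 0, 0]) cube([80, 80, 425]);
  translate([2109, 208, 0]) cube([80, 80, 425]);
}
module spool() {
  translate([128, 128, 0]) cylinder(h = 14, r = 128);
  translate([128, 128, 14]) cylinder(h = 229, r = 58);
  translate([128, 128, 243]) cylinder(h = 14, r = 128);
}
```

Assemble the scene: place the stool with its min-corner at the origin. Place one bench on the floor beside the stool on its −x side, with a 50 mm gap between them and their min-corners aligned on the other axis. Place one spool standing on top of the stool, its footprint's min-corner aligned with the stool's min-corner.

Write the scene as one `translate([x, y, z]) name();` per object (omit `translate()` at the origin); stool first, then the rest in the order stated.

stool();
translate([-2239, 0, 0]) bench();
translate([0, 0, 406]) spool();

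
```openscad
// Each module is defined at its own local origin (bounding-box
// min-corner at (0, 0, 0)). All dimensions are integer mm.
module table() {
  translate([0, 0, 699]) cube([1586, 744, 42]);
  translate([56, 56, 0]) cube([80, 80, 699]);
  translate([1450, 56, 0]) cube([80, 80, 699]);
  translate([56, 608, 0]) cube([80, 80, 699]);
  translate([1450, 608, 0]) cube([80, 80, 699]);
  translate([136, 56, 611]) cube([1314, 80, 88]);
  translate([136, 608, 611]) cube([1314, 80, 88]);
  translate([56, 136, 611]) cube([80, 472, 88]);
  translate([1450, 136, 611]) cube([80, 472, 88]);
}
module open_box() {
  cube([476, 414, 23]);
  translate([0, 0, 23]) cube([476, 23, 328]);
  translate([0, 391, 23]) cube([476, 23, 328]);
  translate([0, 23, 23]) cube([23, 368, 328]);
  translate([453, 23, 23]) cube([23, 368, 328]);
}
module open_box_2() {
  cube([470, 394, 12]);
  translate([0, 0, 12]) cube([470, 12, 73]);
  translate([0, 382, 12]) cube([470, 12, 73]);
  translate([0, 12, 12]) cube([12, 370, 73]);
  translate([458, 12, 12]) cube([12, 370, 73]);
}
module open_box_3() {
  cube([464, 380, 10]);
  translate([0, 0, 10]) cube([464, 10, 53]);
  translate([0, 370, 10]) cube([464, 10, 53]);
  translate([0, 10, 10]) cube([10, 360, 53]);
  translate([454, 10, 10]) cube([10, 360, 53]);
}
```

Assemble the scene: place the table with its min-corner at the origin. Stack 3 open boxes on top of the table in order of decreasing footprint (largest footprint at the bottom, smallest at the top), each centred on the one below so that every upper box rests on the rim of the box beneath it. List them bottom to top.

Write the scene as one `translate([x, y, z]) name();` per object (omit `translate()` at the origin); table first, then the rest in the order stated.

table();
translate([555, 165, 741]) open_box();
translate([558, 175, 1092]) open_box_2();
translate([561, 182, 1177]) open_box_3();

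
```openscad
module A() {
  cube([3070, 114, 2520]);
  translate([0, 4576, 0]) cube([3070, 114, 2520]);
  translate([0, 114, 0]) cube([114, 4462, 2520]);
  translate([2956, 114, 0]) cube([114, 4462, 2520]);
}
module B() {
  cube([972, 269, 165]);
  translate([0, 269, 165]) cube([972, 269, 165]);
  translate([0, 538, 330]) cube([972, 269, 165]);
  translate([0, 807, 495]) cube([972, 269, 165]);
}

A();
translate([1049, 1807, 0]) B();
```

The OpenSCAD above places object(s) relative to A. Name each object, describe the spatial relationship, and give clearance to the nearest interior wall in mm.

A is a house frame. B is a staircase. The staircase sits inside the house frame, centred. The clearance to the nearest interior wall is 935 mm.

Clearances: x = 935, y = 1693; minimum 935 mm.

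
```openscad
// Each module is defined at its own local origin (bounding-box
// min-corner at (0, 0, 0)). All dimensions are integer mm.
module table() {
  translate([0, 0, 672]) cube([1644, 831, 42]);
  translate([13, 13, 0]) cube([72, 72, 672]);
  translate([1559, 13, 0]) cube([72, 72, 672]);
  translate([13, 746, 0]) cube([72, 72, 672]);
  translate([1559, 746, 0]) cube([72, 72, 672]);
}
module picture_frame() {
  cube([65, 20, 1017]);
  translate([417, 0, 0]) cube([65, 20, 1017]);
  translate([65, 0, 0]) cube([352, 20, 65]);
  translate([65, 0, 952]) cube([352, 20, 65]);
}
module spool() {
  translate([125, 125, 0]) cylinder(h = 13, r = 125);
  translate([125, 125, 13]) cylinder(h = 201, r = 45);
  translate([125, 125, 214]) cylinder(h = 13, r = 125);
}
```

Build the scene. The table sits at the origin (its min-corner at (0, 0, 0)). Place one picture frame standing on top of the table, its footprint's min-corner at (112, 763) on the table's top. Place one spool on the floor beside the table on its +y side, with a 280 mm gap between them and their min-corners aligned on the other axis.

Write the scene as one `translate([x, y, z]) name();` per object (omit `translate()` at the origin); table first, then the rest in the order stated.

table();
translate([112, 763, 714]) picture_frame();
translate([0, 1111, 0]) spool();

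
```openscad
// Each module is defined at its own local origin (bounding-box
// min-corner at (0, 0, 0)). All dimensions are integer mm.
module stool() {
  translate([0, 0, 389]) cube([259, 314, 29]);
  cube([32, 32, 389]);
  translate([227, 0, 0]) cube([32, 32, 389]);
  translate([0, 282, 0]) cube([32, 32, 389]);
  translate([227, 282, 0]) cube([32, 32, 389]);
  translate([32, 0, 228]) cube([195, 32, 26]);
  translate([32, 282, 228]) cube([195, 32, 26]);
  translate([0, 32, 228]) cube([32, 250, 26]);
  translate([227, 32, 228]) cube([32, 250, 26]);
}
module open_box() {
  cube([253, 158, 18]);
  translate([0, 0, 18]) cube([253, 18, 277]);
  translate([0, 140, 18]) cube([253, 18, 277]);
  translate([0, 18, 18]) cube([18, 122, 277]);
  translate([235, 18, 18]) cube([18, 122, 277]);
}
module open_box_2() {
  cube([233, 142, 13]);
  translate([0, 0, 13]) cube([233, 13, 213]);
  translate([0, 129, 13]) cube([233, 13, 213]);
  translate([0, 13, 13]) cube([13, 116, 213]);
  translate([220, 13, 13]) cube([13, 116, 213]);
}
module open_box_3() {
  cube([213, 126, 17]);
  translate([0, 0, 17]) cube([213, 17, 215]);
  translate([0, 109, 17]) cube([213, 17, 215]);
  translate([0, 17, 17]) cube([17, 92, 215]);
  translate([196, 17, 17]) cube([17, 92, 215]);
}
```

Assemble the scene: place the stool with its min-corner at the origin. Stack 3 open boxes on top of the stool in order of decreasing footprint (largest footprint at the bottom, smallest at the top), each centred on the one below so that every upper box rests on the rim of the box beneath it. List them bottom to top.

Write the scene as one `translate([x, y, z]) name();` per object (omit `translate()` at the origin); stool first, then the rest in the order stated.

stool();
translate([3, 78, 418]) open_box();
translate([13, 86, 713]) open_box_2();
translate([23, 94, 939]) open_box_3();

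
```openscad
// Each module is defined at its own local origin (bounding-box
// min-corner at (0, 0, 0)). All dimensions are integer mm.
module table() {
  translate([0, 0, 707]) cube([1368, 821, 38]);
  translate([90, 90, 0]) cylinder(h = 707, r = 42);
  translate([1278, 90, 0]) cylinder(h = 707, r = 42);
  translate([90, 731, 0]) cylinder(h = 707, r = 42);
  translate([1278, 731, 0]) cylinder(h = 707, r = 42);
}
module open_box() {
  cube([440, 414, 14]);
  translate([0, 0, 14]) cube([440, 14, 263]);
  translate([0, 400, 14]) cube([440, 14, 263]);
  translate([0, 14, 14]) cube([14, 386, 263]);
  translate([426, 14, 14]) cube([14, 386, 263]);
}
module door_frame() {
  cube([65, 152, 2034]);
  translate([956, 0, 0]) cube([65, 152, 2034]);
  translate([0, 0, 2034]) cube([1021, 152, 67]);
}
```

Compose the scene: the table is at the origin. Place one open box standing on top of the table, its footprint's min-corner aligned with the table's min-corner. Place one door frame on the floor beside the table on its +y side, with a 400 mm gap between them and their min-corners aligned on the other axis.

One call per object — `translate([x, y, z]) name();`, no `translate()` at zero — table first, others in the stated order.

table();
translate([0, 0, 745]) open_box();
translate([0, 1221, 0]) door_frame();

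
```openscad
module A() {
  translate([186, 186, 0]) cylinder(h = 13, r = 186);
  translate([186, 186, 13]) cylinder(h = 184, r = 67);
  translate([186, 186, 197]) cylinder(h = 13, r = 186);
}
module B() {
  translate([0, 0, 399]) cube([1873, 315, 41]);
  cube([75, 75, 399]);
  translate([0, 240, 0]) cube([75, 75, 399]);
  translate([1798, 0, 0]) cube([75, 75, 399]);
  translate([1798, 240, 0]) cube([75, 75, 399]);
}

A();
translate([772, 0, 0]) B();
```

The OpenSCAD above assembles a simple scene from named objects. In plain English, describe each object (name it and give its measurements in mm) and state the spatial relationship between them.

A is a spool: two coaxial disc flanges of radius 186 mm and thickness 13 mm, joined by a core cylinder of radius 67 mm and height 184 mm. The lower flange rests on z = 0 and the three cylinders share a vertical axis.

B is a long wooden bench with a 1873 mm (x) × 315 mm (y) seat, 41 mm thick, its top surface 440 mm above the floor. Four 75 mm square legs at the seat corners, flush with the edges, run from z = 0 to the seat underside.

The bench is on the floor beside the spool on its +x side.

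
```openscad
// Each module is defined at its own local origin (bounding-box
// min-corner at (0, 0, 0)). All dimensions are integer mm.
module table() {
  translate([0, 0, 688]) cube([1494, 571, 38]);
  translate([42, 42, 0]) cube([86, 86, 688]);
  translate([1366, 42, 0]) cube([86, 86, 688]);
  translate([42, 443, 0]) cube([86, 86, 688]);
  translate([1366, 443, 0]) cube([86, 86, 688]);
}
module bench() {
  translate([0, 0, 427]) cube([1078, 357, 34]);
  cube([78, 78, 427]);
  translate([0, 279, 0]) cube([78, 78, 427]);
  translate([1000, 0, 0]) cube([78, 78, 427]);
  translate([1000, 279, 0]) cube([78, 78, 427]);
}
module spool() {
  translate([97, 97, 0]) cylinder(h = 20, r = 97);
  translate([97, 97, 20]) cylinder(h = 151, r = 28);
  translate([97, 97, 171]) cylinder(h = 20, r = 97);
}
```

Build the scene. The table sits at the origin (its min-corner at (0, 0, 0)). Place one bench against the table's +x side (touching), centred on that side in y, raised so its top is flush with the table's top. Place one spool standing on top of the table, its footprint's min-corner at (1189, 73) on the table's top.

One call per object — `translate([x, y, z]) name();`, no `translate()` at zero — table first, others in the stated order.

table();
translate([1494, 107, 265]) bench();
translate([1189, 73, 726]) spool();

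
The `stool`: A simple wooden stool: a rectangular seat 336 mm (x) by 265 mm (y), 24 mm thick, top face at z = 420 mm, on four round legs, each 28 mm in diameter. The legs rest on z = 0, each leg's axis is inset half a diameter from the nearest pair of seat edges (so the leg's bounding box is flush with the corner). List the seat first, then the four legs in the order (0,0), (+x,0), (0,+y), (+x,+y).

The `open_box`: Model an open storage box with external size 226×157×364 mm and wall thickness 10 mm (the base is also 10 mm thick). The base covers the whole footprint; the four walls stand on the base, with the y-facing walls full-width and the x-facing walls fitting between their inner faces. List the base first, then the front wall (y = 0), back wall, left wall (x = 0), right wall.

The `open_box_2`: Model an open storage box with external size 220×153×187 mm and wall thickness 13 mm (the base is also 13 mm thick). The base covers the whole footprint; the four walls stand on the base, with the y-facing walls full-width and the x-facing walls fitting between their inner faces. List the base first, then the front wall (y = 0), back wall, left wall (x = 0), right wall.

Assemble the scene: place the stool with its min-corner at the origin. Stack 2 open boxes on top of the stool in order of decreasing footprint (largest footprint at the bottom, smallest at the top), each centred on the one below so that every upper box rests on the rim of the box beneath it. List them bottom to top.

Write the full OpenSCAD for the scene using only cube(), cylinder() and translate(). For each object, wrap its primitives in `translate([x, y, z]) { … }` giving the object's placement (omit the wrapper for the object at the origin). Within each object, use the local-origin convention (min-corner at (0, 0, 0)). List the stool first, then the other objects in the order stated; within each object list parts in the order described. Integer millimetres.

translate([0, 0, 396]) cube([336, 265, 24]);
translate([14, 14, 0]) cylinder(h = 396, r = 14);
translate([322, 14, 0]) cylinder(h = 396, r = 14);
translate([14, 251, 0]) cylinder(h = 396, r = 14);
translate([322, 251, 0]) cylinder(h = 396, r = 14);
translate([55, 54, 420]) {
  cube([226, 157, 10]);
  translate([0, 0, 10]) cube([226, 10, 354]);
  translate([0, 147, 10]) cube([226, 10, 354]);
  translate([0, 10, 10]) cube([10, 137, 354]);
  translate([216, 10, 10]) cube([10, 137, 354]);
}
translate([58, 56, 784]) {
  cube([220, 153, 13]);
  translate([0, 0, 13]) cube([220, 13, 174]);
  translate([0, 140, 13]) cube([220, 13, 174]);
  translate([0, 13, 13]) cube([13, 127, 174]);
  translate([207, 13, 13]) cube([13, 127, 174]);
}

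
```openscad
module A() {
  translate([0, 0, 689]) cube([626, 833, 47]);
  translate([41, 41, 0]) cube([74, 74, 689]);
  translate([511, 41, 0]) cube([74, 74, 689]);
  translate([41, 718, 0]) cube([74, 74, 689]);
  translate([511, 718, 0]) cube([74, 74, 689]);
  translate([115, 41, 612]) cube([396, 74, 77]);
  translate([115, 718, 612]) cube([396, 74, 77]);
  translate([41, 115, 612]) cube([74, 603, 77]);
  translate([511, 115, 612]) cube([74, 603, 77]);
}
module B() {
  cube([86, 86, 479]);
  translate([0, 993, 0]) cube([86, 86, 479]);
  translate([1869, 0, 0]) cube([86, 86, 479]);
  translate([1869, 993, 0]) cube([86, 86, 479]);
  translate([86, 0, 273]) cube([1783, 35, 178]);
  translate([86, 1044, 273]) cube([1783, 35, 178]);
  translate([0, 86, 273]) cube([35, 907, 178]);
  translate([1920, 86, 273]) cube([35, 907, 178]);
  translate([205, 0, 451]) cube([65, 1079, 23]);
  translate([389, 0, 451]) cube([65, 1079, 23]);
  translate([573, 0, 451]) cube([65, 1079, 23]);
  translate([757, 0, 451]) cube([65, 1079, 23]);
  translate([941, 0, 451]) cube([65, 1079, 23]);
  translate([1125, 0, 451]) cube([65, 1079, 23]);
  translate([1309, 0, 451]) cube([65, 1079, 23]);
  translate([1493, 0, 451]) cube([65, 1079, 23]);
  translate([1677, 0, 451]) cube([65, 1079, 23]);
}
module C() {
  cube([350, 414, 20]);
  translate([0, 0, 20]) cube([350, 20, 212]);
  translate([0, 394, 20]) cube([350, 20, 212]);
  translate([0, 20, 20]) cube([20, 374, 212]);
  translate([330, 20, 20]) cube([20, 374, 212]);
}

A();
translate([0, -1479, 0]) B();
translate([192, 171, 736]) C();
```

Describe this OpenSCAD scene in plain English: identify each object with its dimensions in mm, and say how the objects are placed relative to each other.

A is a table: top 626 mm (x) × 833 mm (y), 47 mm thick, upper face at z = 736 mm, on four 74×74 mm square legs, each inset 41 mm from the nearest pair of top edges, running from z = 0 to the bottom of the top. Four apron rails, 74 mm thick and 77 mm tall, run between adjacent legs with their top edges flush with the underside of the top and their outer faces flush with the legs' outer faces.

B is a bed frame 1955 mm long (x) by 1079 mm wide (y). Four 86×86 mm corner posts, 479 mm tall, at the corners of the footprint. Four rails of 35 mm thickness and 178 mm height run between adjacent posts with their undersides at z = 273 mm, their outer faces flush with the outside of the frame (the two x-running rails run between the posts' inner faces; the two y-running rails run between the posts' inner faces). 9 slats, each 65 mm wide (x) and 23 mm thick, lie across the top of the two x-running rails, running the full 1079 mm width of the frame in y; the slats are evenly spaced along x between the inner faces of the end posts with equal gaps (rounded down to the nearest mm) at the −x end and between each pair — any rounding remainder accumulates at the +x end.

C is an open storage box with external size 350×414×232 mm and wall thickness 20 mm (the base is also 20 mm thick). The base covers the whole footprint; the four walls stand on the base, with the y-facing walls full-width and the x-facing walls fitting between their inner faces.

The bed frame is on the floor beside the table on its −y side. The open box is on top of the table.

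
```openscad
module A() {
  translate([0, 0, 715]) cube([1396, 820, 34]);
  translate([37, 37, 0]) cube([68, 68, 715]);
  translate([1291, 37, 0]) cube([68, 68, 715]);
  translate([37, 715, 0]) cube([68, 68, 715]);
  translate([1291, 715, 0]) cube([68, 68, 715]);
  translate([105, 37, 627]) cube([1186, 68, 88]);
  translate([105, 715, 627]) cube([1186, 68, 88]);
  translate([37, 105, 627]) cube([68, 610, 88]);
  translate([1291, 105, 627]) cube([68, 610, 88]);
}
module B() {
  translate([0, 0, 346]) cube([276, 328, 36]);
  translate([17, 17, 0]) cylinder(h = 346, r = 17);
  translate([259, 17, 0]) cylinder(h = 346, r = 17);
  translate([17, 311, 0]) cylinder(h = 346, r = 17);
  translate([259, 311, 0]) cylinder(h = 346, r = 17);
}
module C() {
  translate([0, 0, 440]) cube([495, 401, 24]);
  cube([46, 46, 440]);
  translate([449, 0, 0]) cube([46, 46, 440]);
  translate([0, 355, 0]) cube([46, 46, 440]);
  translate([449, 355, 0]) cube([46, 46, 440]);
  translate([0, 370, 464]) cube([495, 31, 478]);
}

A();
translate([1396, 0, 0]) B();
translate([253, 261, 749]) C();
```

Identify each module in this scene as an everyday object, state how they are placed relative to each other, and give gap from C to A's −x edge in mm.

A is a table. B is a stool. C is a chair. The stool is against the table's +x side, with their −y faces flush. The chair is on top of the table. The gap from the chair to the table's −x edge is 253 mm.

The chair's min-x is at 253; the table's min-x is 0; gap = 253 mm.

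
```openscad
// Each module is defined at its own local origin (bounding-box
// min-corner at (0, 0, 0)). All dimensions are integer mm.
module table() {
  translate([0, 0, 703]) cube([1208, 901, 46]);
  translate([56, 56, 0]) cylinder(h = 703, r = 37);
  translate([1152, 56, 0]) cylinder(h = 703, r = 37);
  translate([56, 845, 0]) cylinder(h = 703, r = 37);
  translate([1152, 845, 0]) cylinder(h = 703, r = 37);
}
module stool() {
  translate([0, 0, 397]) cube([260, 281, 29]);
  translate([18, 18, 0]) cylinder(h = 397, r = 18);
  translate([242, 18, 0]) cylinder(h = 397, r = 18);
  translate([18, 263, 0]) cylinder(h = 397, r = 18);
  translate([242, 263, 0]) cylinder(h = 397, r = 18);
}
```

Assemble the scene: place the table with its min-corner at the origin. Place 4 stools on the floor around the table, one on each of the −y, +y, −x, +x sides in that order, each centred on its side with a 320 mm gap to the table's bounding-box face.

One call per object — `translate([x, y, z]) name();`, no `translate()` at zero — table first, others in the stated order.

table();
translate([474, -601, 0]) stool();
translate([474, 1221, 0]) stool();
translate([-580, 310, 0]) stool();
translate([1528, 310, 0]) stool();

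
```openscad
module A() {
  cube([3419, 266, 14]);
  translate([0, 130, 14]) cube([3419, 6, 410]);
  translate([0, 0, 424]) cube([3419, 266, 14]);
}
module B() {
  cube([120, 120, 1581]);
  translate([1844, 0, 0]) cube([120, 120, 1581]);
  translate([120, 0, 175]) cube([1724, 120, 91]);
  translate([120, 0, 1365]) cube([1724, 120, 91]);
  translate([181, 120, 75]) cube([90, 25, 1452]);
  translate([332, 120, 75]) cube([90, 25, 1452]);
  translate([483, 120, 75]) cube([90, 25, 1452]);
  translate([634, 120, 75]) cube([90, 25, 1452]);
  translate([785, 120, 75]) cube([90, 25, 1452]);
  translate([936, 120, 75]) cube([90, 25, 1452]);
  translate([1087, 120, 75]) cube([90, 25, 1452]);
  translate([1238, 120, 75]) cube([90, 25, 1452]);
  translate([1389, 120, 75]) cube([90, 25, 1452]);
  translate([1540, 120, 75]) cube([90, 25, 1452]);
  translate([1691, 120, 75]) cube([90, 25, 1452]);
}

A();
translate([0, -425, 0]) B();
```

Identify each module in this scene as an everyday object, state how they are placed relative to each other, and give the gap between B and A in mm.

The fence section's nearest face is 280 mm from the I-beam's −y face.

A is an I-beam. B is a fence section. The fence section is on the floor beside the I-beam on its −y side. The gap between the fence section and the I-beam is 280 mm.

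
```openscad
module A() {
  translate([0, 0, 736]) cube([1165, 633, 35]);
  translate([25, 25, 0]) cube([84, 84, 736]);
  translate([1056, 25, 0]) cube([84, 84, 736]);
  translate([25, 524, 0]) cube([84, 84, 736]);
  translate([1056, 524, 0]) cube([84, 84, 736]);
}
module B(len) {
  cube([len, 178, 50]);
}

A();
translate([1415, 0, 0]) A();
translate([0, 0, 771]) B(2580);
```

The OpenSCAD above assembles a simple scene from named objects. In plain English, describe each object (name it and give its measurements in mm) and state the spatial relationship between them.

A is a rectangular dining table. The top is 1165×633×35 mm with its upper surface at z = 771 mm. It stands on four 84×84 mm square legs, each inset 25 mm from the nearest pair of top edges, running from the floor to the underside of the top.

B is a rectangular beam 2580 mm long (x), 178 mm deep (y), 50 mm thick (z).

The beam spans the tops of two tables placed 250 mm apart, resting at z = 771 mm.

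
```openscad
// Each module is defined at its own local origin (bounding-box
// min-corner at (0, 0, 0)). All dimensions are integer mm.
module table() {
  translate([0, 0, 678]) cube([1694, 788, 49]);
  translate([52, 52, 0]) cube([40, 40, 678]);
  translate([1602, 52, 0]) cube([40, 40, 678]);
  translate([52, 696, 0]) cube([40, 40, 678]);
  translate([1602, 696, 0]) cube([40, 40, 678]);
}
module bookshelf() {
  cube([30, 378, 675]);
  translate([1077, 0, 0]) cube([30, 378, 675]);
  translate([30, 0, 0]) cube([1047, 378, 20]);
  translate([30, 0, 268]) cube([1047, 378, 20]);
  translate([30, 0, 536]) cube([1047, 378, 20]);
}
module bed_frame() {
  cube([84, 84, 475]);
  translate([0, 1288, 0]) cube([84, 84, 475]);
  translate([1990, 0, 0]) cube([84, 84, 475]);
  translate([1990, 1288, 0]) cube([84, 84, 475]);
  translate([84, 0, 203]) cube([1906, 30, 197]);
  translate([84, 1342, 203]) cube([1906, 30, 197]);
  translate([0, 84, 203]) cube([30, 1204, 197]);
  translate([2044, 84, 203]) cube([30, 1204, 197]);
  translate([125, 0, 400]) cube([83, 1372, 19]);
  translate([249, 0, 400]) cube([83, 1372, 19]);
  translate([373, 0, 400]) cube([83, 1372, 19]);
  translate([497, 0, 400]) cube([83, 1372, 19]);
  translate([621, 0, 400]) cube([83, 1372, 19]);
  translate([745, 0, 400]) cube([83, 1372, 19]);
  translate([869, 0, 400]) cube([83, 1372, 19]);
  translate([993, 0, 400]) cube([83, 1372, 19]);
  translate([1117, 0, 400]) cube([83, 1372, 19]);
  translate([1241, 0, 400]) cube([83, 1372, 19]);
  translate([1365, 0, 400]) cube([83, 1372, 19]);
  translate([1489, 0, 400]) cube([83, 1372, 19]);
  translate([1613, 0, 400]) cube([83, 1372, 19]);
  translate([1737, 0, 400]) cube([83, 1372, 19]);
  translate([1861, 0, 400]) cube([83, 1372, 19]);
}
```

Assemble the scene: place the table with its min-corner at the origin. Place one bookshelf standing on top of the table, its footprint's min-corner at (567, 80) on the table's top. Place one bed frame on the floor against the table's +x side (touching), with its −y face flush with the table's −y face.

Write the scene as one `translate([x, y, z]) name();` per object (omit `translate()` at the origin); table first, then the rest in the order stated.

table();
translate([567, 80, 727]) bookshelf();
translate([1694, 0, 0]) bed_frame();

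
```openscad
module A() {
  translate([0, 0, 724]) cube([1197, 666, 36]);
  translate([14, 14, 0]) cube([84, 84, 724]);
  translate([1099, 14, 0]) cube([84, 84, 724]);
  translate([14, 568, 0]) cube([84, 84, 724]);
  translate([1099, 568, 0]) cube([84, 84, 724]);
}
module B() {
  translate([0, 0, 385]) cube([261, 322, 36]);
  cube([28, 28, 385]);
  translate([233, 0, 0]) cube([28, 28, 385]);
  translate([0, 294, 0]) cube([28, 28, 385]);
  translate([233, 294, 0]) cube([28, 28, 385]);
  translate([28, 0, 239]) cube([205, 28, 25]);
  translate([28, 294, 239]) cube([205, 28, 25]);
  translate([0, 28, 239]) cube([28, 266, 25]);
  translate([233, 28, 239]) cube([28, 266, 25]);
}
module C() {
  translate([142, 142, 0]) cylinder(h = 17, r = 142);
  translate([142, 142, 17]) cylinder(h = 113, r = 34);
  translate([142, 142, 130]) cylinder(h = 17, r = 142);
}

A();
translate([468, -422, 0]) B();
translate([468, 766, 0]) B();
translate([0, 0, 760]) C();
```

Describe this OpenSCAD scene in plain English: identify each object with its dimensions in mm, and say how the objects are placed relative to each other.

A is a table: top 1197 mm (x) × 666 mm (y), 36 mm thick, upper face at z = 760 mm, on four 84×84 mm square legs, each inset 14 mm from the nearest pair of top edges, running from z = 0 to the bottom of the top.

B is a simple wooden stool: a rectangular seat 261 mm (x) by 322 mm (y), 36 mm thick, top face at z = 421 mm, on four square legs, each 28×28 mm in cross-section. The legs rest on z = 0, each flush with a corner of the seat. Four stretchers, 28 mm wide and 25 mm tall, connect adjacent legs with their undersides at z = 239 mm, each running between the inner faces of the legs it joins and aligned with the legs' outer faces on the other axis.

C is a spool: two coaxial disc flanges of radius 142 mm and thickness 17 mm, joined by a core cylinder of radius 34 mm and height 113 mm. The lower flange rests on z = 0 and the three cylinders share a vertical axis.

Two stools sit around the table at the −y, +y sides. The spool is on top of the table.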